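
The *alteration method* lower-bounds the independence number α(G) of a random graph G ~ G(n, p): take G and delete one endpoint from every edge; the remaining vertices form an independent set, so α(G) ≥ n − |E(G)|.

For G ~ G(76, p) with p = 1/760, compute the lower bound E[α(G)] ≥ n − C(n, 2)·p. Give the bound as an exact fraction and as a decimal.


E[|E(G)|] = C(76, 2)·p = 2850 · (1/760) = 15/4.
E[α(G)] ≥ n − E[|E(G)|] = 76 − 15/4 = 289/4.
Numerically: ≈ 72.250.
(This is only a lower bound; the true E[α(G)] may be larger.)

E[α(G)] ≥ 289/4 ≈ 72.250.


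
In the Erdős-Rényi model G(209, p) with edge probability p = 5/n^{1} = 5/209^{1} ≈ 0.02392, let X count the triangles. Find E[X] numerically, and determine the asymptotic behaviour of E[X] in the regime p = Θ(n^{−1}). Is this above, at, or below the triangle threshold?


Number of potential triangles: C(209, 3) = 1499784.
Each occurs with probability p³ ≈ (0.02392)³ ≈ 1.369213e-05.
By linearity: E[X] = C(209, 3)·p³ ≈ 1499784 · 1.369213e-05 ≈ 20.5352.
Here α = 1, so p = 5/n is exactly at the triangle threshold p ~ 1/n. Asymptotically E[X] → c³/6 = 5³/6 = 125/6 ≈ 20.8333, a bounded constant. In this regime the triangle count is asymptotically Poisson(c³/6).

E[X] ≈ 20.5352; in regime p = Θ(1/n^{1}) E[X] stays bounded (at the triangle threshold p ~ 1/n).


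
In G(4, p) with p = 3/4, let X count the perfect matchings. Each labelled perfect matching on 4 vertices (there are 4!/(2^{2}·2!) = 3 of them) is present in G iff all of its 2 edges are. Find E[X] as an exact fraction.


K_4 has 4!/(2^{2}·2!) = 3 labelled perfect matchings.
For each such perfect matching H, let X_H = 1 if all 2 edges of H are present in G. Then P[X_H = 1] = p^{2} = (3/4)^{2} = 9/16.
Summing the indicators: E[X] = Σ_H E[X_H] = 3 · p^{2} = 3 · 9/16 = 27/16.
Numerically: E[X] ≈ 1.688.

E[X] = 3 · (3/4)^{2} = 27/16 ≈ 1.688.


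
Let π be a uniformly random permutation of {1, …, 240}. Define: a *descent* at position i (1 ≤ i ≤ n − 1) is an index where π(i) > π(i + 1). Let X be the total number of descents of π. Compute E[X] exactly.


Write X = Σ X_I over i = 1, …, 239, with X_I the indicator of one descent.
There are 239 indicators.
For each fixed i, the pair (π(i), π(i+1)) is a uniformly random ordered pair of distinct values from {1, …, 240}; by symmetry P[π(i) > π(i+1)] = 1/2.
By linearity: E[X] = 239 · (1/2) = (240 − 1) · (1/2) = 239/2 ≈ 119.500.

E[X] = 239/2 = 119.500.


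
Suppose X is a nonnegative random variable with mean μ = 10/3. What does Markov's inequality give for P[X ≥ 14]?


μ = E[X] = 10/3, a = 14.
Markov: P[X ≥ 14] ≤ μ/a = (10/3)/14 = 5/21.
Numerically: ≈ 0.2381.
(Since a = 14 > μ = 3.3333, the bound 5/21 is < 1 and informative.)

P[X ≥ 14] ≤ 5/21 ≈ 0.2381.


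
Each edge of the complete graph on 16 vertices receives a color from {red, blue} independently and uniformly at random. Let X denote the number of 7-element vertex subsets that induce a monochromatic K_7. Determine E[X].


Let X = Σ_S X_S over the C(16, 7) = 11440 subsets S of size 7, where X_S = 1 if the K_7 on S is monochromatic.
For a fixed S, the K_7 on S has C(7, 2) = 21 edges. P[all 21 edges red] = (1/2)^21, and likewise for blue, so P[monochromatic] = 2·(1/2)^21 = 2^{1 − 21} = 1/1048576.
Summing: E[X] = C(16, 7) · 2^{1 − 21} = 11440 · 1/1048576 = 715/65536.
Numerically: E[X] ≈ 0.010910.

E[X] = C(16,7)·2^(1−C(7,2)) = 715/65536 ≈ 0.010910.


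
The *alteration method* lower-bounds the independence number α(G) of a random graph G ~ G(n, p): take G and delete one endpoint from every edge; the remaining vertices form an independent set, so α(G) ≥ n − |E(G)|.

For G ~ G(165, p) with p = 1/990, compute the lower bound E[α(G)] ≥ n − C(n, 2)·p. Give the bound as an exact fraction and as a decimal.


E[|E(G)|] = C(165, 2)·p = 13530 · (1/990) = 41/3.
E[α(G)] ≥ n − E[|E(G)|] = 165 − 41/3 = 454/3.
Numerically: ≈ 151.333.
(This is only a lower bound; the true E[α(G)] may be larger.)

E[α(G)] ≥ 454/3 ≈ 151.333.


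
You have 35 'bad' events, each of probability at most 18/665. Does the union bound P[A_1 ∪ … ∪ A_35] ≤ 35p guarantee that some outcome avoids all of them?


Union bound: P[∪_{i=1}^{35} A_i] ≤ Σ_i P[A_i] ≤ 35·p = 35·(18/665) = 18/19.
Numerically: 18/19 ≈ 0.947.
Is 18/19 < 1? YES.
Since P[∪ A_i] ≤ 18/19 < 1, the complement has P[∩ A_i^c] ≥ 1 − 18/19 = 1/19 > 0, so some outcome avoids every A_i.

35·p = 18/19 ≈ 0.947; existence CERTIFIED by the union bound.


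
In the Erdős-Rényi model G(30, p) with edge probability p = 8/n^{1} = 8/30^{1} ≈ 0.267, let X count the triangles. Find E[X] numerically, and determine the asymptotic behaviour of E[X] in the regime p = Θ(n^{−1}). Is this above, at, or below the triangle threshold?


Number of potential triangles: C(30, 3) = 4060.
Each occurs with probability p³ ≈ (0.267)³ ≈ 1.89630e-02.
By linearity: E[X] = C(30, 3)·p³ ≈ 4060 · 1.89630e-02 ≈ 76.990.
Here α = 1, so p = 8/n is exactly at the triangle threshold p ~ 1/n. Asymptotically E[X] → c³/6 = 8³/6 = 256/3 ≈ 85.333, a bounded constant. In this regime the triangle count is asymptotically Poisson(c³/6).

E[X] ≈ 76.990; in regime p = Θ(1/n^{1}) E[X] stays bounded (at the triangle threshold p ~ 1/n).


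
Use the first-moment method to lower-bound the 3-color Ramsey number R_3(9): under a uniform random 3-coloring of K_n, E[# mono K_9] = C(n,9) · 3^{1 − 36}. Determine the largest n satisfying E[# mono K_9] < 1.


We need C(n, 9) · 3^{1 − 36} < 1, i.e. C(n, 9) < 3^{36 − 1} = 50031545098999707.
Check values of n near the boundary:
  n = 298: C(298, 9) = 45207677551849890; 45207677551849890 < 50031545098999707? YES
  n = 299: C(299, 9) = 46610674441390059; 46610674441390059 < 50031545098999707? YES
  n = 300: C(300, 9) = 48052241692154700; 48052241692154700 < 50031545098999707? YES
  n = 301: C(301, 9) = 49533303936090975; 49533303936090975 < 50031545098999707? YES
  n = 302: C(302, 9) = 51054804739588650; 51054804739588650 < 50031545098999707? NO
  n = 303: C(303, 9) = 52617706925494425; 52617706925494425 < 50031545098999707? NO
The largest n with C(n, 9) < 50031545098999707 is n = 301 (where E[X] = 16511101312030325/16677181699666569 ≈ 0.9900). Hence R_3(9) > 301, i.e. R_3(9) ≥ 302.

Largest n = 301; hence R_3(9) > 301.


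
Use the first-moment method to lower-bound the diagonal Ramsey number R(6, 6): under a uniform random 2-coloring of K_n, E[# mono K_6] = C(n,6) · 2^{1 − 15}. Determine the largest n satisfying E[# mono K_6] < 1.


We need C(n, 6) · 2^{1 − 15} < 1, i.e. C(n, 6) < 2^{15 − 1} = 16384.
Check values of n near the boundary:
  n = 12: C(12, 6) = 924; 924 < 16384? YES
  n = 13: C(13, 6) = 1716; 1716 < 16384? YES
  n = 14: C(14, 6) = 3003; 3003 < 16384? YES
  n = 15: C(15, 6) = 5005; 5005 < 16384? YES
  n = 16: C(16, 6) = 8008; 8008 < 16384? YES
  n = 17: C(17, 6) = 12376; 12376 < 16384? YES
  n = 18: C(18, 6) = 18564; 18564 < 16384? NO
  n = 19: C(19, 6) = 27132; 27132 < 16384? NO
The largest n with C(n, 6) < 16384 is n = 17 (where E[X] = 1547/2048 ≈ 0.755371). Hence R(6, 6) > 17, i.e. R(6, 6) ≥ 18.

Largest n = 17; hence R(6, 6) > 17.


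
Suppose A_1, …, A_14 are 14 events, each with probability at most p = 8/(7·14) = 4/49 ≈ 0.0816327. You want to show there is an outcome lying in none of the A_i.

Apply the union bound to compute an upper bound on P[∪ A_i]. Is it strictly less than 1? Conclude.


Union bound: P[∪_{i=1}^{14} A_i] ≤ Σ_i P[A_i] ≤ 14·p = 14·(4/49) = 8/7.
Numerically: 8/7 ≈ 1.1428571.
Is 8/7 < 1? NO.
Since the bound 8/7 is ≥ 1, the union bound is uninformative here; it does NOT by itself certify existence.

14·p = 8/7 ≈ 1.1428571; existence NOT certified by the union bound.


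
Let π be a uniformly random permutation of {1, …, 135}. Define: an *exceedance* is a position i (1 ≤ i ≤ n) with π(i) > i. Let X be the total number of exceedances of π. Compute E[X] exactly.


Write X = Σ_{i=1}^{135} X_i, where X_i = 1_{π(i) > i}.
For each fixed i, π(i) is uniform over {1, …, 135} (marginal of a uniform permutation), so P[π(i) > i] = (n − i)/n. Summing: Σ_{i=1}^{135} (n − i)/n = (0 + 1 + … + 134)/135 = 135(135 − 1)/(2·135) = (135 − 1)/2.
Hence E[X] = Σ_{i=1}^{135} (135 − i)/135 = 67 ≈ 67.000000.

E[X] = 67 = 67.000000.


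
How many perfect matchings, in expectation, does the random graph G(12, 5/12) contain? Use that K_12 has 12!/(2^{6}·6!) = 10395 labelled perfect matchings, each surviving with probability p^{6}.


K_12 has 12!/(2^{6}·6!) = 10395 labelled perfect matchings.
For each such perfect matching H, let X_H = 1 if all 6 edges of H are present in G. Then P[X_H = 1] = p^{6} = (5/12)^{6} = 15625/2985984.
By linearity: E[X] = Σ_H E[X_H] = 10395 · p^{6} = 10395 · 15625/2985984 = 6015625/110592.
Numerically: E[X] ≈ 54.395.

E[X] = 10395 · (5/12)^{6} = 6015625/110592 ≈ 54.395.


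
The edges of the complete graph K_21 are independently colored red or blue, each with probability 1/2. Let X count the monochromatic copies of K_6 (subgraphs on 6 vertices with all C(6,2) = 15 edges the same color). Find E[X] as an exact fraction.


Let X = Σ_S X_S over the C(21, 6) = 54264 subsets S of size 6, where X_S = 1 if the K_6 on S is monochromatic.
For a fixed S, the K_6 on S has C(6, 2) = 15 edges. P[all 15 edges red] = (1/2)^15, and likewise for blue, so P[monochromatic] = 2·(1/2)^15 = 2^{1 − 15} = 1/16384.
Summing: E[X] = C(21, 6) · 2^{1 − 15} = 54264 · 1/16384 = 6783/2048.
Numerically: E[X] ≈ 3.312012.

E[X] = C(21,6)·2^(1−C(6,2)) = 6783/2048 ≈ 3.312012.


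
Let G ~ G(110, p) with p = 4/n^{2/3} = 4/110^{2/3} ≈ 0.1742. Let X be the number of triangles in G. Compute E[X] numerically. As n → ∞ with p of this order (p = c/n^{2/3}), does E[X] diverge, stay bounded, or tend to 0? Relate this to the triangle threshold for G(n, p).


Number of potential triangles: C(110, 3) = 215820.
Each occurs with probability p³ ≈ (0.1742)³ ≈ 5.289256e-03.
By linearity: E[X] = C(110, 3)·p³ ≈ 215820 · 5.289256e-03 ≈ 1141.5273.
Since α = 2/3 < 1, p = c/n^{2/3} ≫ 1/n is above the triangle threshold p ~ 1/n. Asymptotically E[X] ~ (c³/6)·n^{3(1−α)} = (4³/6)·n^{1} → ∞; triangles are abundant w.h.p.

E[X] ≈ 1141.5273; in regime p = Θ(1/n^{2/3}) E[X] diverges (above the triangle threshold p ~ 1/n).


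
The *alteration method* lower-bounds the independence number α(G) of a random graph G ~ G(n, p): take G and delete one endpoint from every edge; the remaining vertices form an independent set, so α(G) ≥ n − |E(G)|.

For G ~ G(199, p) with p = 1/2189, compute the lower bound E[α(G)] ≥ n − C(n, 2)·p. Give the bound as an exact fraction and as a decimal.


E[|E(G)|] = C(199, 2)·p = 19701 · (1/2189) = 9.
E[α(G)] ≥ n − E[|E(G)|] = 199 − 9 = 190.
Numerically: ≈ 190.000.
(This is only a lower bound; the true E[α(G)] may be larger.)

E[α(G)] ≥ 190 ≈ 190.000.


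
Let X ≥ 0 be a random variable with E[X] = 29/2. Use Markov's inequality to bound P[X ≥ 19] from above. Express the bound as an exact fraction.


μ = E[X] = 29/2, a = 19.
Markov: P[X ≥ 19] ≤ μ/a = (29/2)/19 = 29/38.
Numerically: ≈ 0.76316.
(Since a = 19 > μ = 14.50000, the bound 29/38 is < 1 and informative.)

P[X ≥ 19] ≤ 29/38 ≈ 0.76316.


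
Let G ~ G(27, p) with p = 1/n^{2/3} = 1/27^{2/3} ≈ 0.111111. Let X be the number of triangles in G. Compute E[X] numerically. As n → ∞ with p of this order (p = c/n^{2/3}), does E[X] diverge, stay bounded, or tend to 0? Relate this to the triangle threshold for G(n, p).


Number of potential triangles: C(27, 3) = 2925.
Each occurs with probability p³ ≈ (0.111111)³ ≈ 1.37174211e-03.
By linearity: E[X] = C(27, 3)·p³ ≈ 2925 · 1.37174211e-03 ≈ 4.012346.
Since α = 2/3 < 1, p = c/n^{2/3} ≫ 1/n is above the triangle threshold p ~ 1/n. Asymptotically E[X] ~ (c³/6)·n^{3(1−α)} = (1³/6)·n^{1} → ∞; triangles are abundant w.h.p.

E[X] ≈ 4.012346; in regime p = Θ(1/n^{2/3}) E[X] diverges (above the triangle threshold p ~ 1/n).


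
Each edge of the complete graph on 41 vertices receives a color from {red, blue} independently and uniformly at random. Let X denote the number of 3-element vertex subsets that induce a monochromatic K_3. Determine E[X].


Let X = Σ_S X_S over the C(41, 3) = 10660 subsets S of size 3, where X_S = 1 if the K_3 on S is monochromatic.
For a fixed S, the K_3 on S has C(3, 2) = 3 edges. P[all 3 edges red] = (1/2)^3, and likewise for blue, so P[monochromatic] = 2·(1/2)^3 = 2^{1 − 3} = 1/4.
By linearity of expectation: E[X] = C(41, 3) · 2^{1 − 3} = 10660 · 1/4 = 2665.
Numerically: E[X] ≈ 2665.0000.

E[X] = C(41,3)·2^(1−C(3,2)) = 2665 ≈ 2665.0000.


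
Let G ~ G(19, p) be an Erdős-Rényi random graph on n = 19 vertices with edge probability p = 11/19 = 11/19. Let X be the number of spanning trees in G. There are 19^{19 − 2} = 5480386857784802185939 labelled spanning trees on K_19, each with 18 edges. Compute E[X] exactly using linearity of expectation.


K_19 has 19^{19 − 2} = 5480386857784802185939 labelled spanning trees.
For each such spanning tree H, let X_H = 1 if all 18 edges of H are present in G. Then P[X_H = 1] = p^{18} = (11/19)^{18} = 5559917313492231481/104127350297911241532841.
By linearity: E[X] = Σ_H E[X_H] = 5480386857784802185939 · p^{18} = 5480386857784802185939 · 5559917313492231481/104127350297911241532841 = 5559917313492231481/19.
Numerically: E[X] ≈ 2.92627e+17.

E[X] = 5480386857784802185939 · (11/19)^{18} = 5559917313492231481/19 ≈ 2.92627e+17.


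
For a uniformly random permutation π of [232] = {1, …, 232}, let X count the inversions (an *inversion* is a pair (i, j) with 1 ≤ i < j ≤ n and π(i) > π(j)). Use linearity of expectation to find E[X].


Write X = Σ X_I over the C(232, 2) = 26796 pairs i < j, with X_I the indicator of one inversion.
There are 26796 indicators.
For each fixed pair i < j, the values π(i) and π(j) are two distinct elements of {1, …, 232} in uniformly random order; by symmetry P[π(i) > π(j)] = 1/2.
By linearity: E[X] = 26796 · (1/2) = C(232, 2) · (1/2) = 26796/2 = 13398 ≈ 13398.00000.

E[X] = 13398 = 13398.00000.


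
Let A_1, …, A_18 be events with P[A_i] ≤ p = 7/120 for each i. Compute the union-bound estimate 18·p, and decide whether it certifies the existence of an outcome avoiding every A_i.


Union bound: P[∪_{i=1}^{18} A_i] ≤ Σ_i P[A_i] ≤ 18·p = 18·(7/120) = 21/20.
Numerically: 21/20 ≈ 1.05000.
Is 21/20 < 1? NO.
Since the bound 21/20 is ≥ 1, the union bound is uninformative here; it does NOT by itself certify existence.

18·p = 21/20 ≈ 1.05000; existence NOT certified by the union bound.


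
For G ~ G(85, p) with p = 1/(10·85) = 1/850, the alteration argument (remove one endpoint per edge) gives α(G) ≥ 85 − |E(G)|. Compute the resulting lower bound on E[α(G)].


E[|E(G)|] = C(85, 2)·p = 3570 · (1/850) = 21/5.
E[α(G)] ≥ n − E[|E(G)|] = 85 − 21/5 = 404/5.
Numerically: ≈ 80.800000.
(This is only a lower bound; the true E[α(G)] may be larger.)

E[α(G)] ≥ 404/5 ≈ 80.800000.


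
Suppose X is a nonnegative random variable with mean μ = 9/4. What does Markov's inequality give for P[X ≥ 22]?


μ = E[X] = 9/4, a = 22.
Markov: P[X ≥ 22] ≤ μ/a = (9/4)/22 = 9/88.
Numerically: ≈ 0.102.
(Since a = 22 > μ = 2.250, the bound 9/88 is < 1 and informative.)

P[X ≥ 22] ≤ 9/88 ≈ 0.102.


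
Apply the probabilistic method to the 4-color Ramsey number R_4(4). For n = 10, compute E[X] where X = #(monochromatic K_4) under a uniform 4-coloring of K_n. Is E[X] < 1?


E[X] = C(10, 4) · 4^{1 − 6} = 210 · 4^{−5} = 210/1024.
As a reduced fraction: E[X] = 105/512 ≈ 0.205078.
Is E[X] < 1? YES.
Since E[X] < 1, there exists a 4-coloring of K_{10} with no monochromatic K_4; hence R_4(4) > 10.

E[X] = 105/512 ≈ 0.205078; E[X] < 1, so R_4(4) > 10.


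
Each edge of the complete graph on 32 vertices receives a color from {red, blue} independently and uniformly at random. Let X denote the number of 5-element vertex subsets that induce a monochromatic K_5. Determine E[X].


Let X = Σ_S X_S over the C(32, 5) = 201376 subsets S of size 5, where X_S = 1 if the K_5 on S is monochromatic.
For a fixed S, the K_5 on S has C(5, 2) = 10 edges. P[all 10 edges red] = (1/2)^10, and likewise for blue, so P[monochromatic] = 2·(1/2)^10 = 2^{1 − 10} = 1/512.
By linearity: E[X] = C(32, 5) · 2^{1 − 10} = 201376 · 1/512 = 6293/16.
Numerically: E[X] ≈ 393.31250.

E[X] = C(32,5)·2^(1−C(5,2)) = 6293/16 ≈ 393.31250.


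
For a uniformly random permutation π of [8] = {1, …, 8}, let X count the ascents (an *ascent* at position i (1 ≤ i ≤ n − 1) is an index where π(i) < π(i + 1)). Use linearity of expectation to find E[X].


Write X = Σ X_I over i = 1, …, 7, with X_I the indicator of one ascent.
There are 7 indicators.
For each fixed i, the pair (π(i), π(i+1)) is a uniformly random ordered pair of distinct values from {1, …, 8}; by symmetry P[π(i) < π(i+1)] = 1/2.
By linearity: E[X] = 7 · (1/2) = (8 − 1) · (1/2) = 7/2 ≈ 3.5000.

E[X] = 7/2 = 3.5000.


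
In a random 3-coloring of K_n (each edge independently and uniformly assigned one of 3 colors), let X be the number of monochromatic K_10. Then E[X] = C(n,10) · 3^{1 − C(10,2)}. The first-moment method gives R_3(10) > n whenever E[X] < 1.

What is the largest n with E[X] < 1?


We need C(n, 10) · 3^{1 − 45} < 1, i.e. C(n, 10) < 3^{45 − 1} = 984770902183611232881.
Check values of n near the boundary:
  n = 570: C(570, 10) = 921524823451961408691; 921524823451961408691 < 984770902183611232881? YES
  n = 571: C(571, 10) = 937951290893172842001; 937951290893172842001 < 984770902183611232881? YES
  n = 572: C(572, 10) = 954640815642161682606; 954640815642161682606 < 984770902183611232881? YES
  n = 573: C(573, 10) = 971597135635805762226; 971597135635805762226 < 984770902183611232881? YES
  n = 574: C(574, 10) = 988824035203816502691; 988824035203816502691 < 984770902183611232881? NO
  n = 575: C(575, 10) = 1006325345561406175305; 1006325345561406175305 < 984770902183611232881? NO
The largest n with C(n, 10) < 984770902183611232881 is n = 573 (where E[X] = 35985079097622435638/36472996377170786403 ≈ 0.98662). Hence R_3(10) > 573, i.e. R_3(10) ≥ 574.

Largest n = 573; hence R_3(10) > 573.


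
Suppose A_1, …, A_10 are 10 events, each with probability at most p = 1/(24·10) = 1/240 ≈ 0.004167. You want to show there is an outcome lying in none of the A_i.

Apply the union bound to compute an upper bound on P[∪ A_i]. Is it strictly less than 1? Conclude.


Union bound: P[∪_{i=1}^{10} A_i] ≤ Σ_i P[A_i] ≤ 10·p = 10·(1/240) = 1/24.
Numerically: 1/24 ≈ 0.041667.
Is 1/24 < 1? YES.
Since P[∪ A_i] ≤ 1/24 < 1, the complement has P[∩ A_i^c] ≥ 1 − 1/24 = 23/24 > 0, so some outcome avoids every A_i.

10·p = 1/24 ≈ 0.041667; existence CERTIFIED by the union bound.


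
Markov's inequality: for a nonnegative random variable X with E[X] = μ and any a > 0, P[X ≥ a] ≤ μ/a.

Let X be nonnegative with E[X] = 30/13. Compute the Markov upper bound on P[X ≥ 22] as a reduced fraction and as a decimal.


μ = E[X] = 30/13, a = 22.
Markov: P[X ≥ 22] ≤ μ/a = (30/13)/22 = 15/143.
Numerically: ≈ 0.1049.
(Since a = 22 > μ = 2.3077, the bound 15/143 is < 1 and informative.)

P[X ≥ 22] ≤ 15/143 ≈ 0.1049.


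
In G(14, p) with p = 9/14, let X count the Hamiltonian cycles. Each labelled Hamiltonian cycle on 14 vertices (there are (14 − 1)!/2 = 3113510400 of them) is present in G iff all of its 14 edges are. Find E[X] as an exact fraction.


K_14 has (14 − 1)!/2 = 3113510400 labelled Hamiltonian cycles.
For each such Hamiltonian cycle H, let X_H = 1 if all 14 edges of H are present in G. Then P[X_H = 1] = p^{14} = (9/14)^{14} = 22876792454961/11112006825558016.
By linearity of expectation: E[X] = Σ_H E[X_H] = 3113510400 · p^{14} = 3113510400 · 22876792454961/11112006825558016 = 19873641525435994725/3100448333024.
Numerically: E[X] ≈ 6.4099e+06.

E[X] = 3113510400 · (9/14)^{14} = 19873641525435994725/3100448333024 ≈ 6.4099e+06.


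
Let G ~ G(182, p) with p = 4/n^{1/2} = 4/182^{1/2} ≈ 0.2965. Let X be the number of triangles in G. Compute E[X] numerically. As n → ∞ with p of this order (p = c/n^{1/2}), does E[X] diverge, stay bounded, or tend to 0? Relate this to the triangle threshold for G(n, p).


Number of potential triangles: C(182, 3) = 988260.
Each occurs with probability p³ ≈ (0.2965)³ ≈ 2.606591e-02.
By linearity: E[X] = C(182, 3)·p³ ≈ 988260 · 2.606591e-02 ≈ 25759.8963.
Since α = 1/2 < 1, p = c/n^{1/2} ≫ 1/n is above the triangle threshold p ~ 1/n. Asymptotically E[X] ~ (c³/6)·n^{3(1−α)} = (4³/6)·n^{1.5} → ∞; triangles are abundant w.h.p.

E[X] ≈ 25759.8963; in regime p = Θ(1/n^{1/2}) E[X] diverges (above the triangle threshold p ~ 1/n).


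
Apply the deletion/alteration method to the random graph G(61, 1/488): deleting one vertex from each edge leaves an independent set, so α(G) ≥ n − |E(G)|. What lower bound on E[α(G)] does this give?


E[|E(G)|] = C(61, 2)·p = 1830 · (1/488) = 15/4.
E[α(G)] ≥ n − E[|E(G)|] = 61 − 15/4 = 229/4.
Numerically: ≈ 57.2500.
(This is only a lower bound; the true E[α(G)] may be larger.)

E[α(G)] ≥ 229/4 ≈ 57.2500.


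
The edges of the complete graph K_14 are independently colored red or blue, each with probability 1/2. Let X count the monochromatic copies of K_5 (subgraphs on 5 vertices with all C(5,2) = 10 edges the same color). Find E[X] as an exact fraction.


Let X = Σ_S X_S over the C(14, 5) = 2002 subsets S of size 5, where X_S = 1 if the K_5 on S is monochromatic.
For a fixed S, the K_5 on S has C(5, 2) = 10 edges. P[all 10 edges red] = (1/2)^10, and likewise for blue, so P[monochromatic] = 2·(1/2)^10 = 2^{1 − 10} = 1/512.
By linearity of expectation: E[X] = C(14, 5) · 2^{1 − 10} = 2002 · 1/512 = 1001/256.
Numerically: E[X] ≈ 3.91016.

E[X] = C(14,5)·2^(1−C(5,2)) = 1001/256 ≈ 3.91016.


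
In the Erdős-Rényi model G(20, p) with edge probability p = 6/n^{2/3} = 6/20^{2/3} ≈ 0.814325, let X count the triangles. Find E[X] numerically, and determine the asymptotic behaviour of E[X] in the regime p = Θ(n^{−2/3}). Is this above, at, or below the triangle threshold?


Number of potential triangles: C(20, 3) = 1140.
Each occurs with probability p³ ≈ (0.814325)³ ≈ 5.40000000e-01.
By linearity: E[X] = C(20, 3)·p³ ≈ 1140 · 5.40000000e-01 ≈ 615.600000.
Since α = 2/3 < 1, p = c/n^{2/3} ≫ 1/n is above the triangle threshold p ~ 1/n. Asymptotically E[X] ~ (c³/6)·n^{3(1−α)} = (6³/6)·n^{1} → ∞; triangles are abundant w.h.p.

E[X] ≈ 615.600000; in regime p = Θ(1/n^{2/3}) E[X] diverges (above the triangle threshold p ~ 1/n).


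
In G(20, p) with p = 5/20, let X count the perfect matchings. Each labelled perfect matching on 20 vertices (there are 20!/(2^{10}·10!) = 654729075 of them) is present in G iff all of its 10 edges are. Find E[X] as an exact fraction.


K_20 has 20!/(2^{10}·10!) = 654729075 labelled perfect matchings.
For each such perfect matching H, let X_H = 1 if all 10 edges of H are present in G. Then P[X_H = 1] = p^{10} = (1/4)^{10} = 1/1048576.
By linearity of expectation: E[X] = Σ_H E[X_H] = 654729075 · p^{10} = 654729075 · 1/1048576 = 654729075/1048576.
Numerically: E[X] ≈ 624.4.

E[X] = 654729075 · (1/4)^{10} = 654729075/1048576 ≈ 624.4.


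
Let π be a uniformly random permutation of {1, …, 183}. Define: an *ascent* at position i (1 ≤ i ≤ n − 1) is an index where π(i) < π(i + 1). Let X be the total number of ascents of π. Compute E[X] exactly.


Write X = Σ X_I over i = 1, …, 182, with X_I the indicator of one ascent.
There are 182 indicators.
For each fixed i, the pair (π(i), π(i+1)) is a uniformly random ordered pair of distinct values from {1, …, 183}; by symmetry P[π(i) < π(i+1)] = 1/2.
By linearity: E[X] = 182 · (1/2) = (183 − 1) · (1/2) = 91 ≈ 91.000000.

E[X] = 91 = 91.000000.


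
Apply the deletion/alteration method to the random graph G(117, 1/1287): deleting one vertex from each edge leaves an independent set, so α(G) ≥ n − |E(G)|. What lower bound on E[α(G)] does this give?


E[|E(G)|] = C(117, 2)·p = 6786 · (1/1287) = 58/11.
E[α(G)] ≥ n − E[|E(G)|] = 117 − 58/11 = 1229/11.
Numerically: ≈ 111.727273.
(This is only a lower bound; the true E[α(G)] may be larger.)

E[α(G)] ≥ 1229/11 ≈ 111.727273.


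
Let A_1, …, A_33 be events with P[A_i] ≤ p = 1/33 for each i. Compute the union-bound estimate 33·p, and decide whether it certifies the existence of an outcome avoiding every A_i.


Union bound: P[∪_{i=1}^{33} A_i] ≤ Σ_i P[A_i] ≤ 33·p = 33·(1/33) = 1.
Numerically: 1 ≈ 1.00000.
Is 1 < 1? NO.
Since the bound 1 is ≥ 1, the union bound is uninformative here; it does NOT by itself certify existence.

33·p = 1 ≈ 1.00000; existence NOT certified by the union bound.


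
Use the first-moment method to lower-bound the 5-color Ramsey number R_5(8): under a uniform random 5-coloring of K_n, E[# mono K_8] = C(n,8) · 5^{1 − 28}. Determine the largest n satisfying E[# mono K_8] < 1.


We need C(n, 8) · 5^{1 − 28} < 1, i.e. C(n, 8) < 5^{28 − 1} = 7450580596923828125.
Check values of n near the boundary:
  n = 860: C(860, 8) = 7182671140665308145; 7182671140665308145 < 7450580596923828125? YES
  n = 861: C(861, 8) = 7250034996615275865; 7250034996615275865 < 7450580596923828125? YES
  n = 862: C(862, 8) = 7317951015318931845; 7317951015318931845 < 7450580596923828125? YES
  n = 863: C(863, 8) = 7386423071602617757; 7386423071602617757 < 7450580596923828125? YES
  n = 864: C(864, 8) = 7455455062926006708; 7455455062926006708 < 7450580596923828125? NO
The largest n with C(n, 8) < 7450580596923828125 is n = 863 (where E[X] = 7386423071602617757/7450580596923828125 ≈ 0.991). Hence R_5(8) > 863, i.e. R_5(8) ≥ 864.

Largest n = 863; hence R_5(8) > 863.


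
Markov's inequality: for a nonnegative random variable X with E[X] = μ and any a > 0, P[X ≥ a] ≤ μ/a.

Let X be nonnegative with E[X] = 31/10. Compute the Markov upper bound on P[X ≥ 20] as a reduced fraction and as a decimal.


μ = E[X] = 31/10, a = 20.
Markov: P[X ≥ 20] ≤ μ/a = (31/10)/20 = 31/200.
Numerically: ≈ 0.155.
(Since a = 20 > μ = 3.100, the bound 31/200 is < 1 and informative.)

P[X ≥ 20] ≤ 31/200 ≈ 0.155.


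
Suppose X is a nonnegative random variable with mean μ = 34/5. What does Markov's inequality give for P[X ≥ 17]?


μ = E[X] = 34/5, a = 17.
Markov: P[X ≥ 17] ≤ μ/a = (34/5)/17 = 2/5.
Numerically: ≈ 0.400.
(Since a = 17 > μ = 6.800, the bound 2/5 is < 1 and informative.)

P[X ≥ 17] ≤ 2/5 ≈ 0.400.


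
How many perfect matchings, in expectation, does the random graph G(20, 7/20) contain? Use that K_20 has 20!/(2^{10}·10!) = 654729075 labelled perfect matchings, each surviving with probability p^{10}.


K_20 has 20!/(2^{10}·10!) = 654729075 labelled perfect matchings.
For each such perfect matching H, let X_H = 1 if all 10 edges of H are present in G. Then P[X_H = 1] = p^{10} = (7/20)^{10} = 282475249/10240000000000.
By linearity of expectation: E[X] = Σ_H E[X_H] = 654729075 · p^{10} = 654729075 · 282475249/10240000000000 = 7397790339526587/409600000000.
Numerically: E[X] ≈ 1.81e+04.

E[X] = 654729075 · (7/20)^{10} = 7397790339526587/409600000000 ≈ 1.81e+04.


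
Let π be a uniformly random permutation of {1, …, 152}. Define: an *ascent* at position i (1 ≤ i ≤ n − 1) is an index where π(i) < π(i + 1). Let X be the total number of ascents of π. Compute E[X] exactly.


Write X = Σ X_I over i = 1, …, 151, with X_I the indicator of one ascent.
There are 151 indicators.
For each fixed i, the pair (π(i), π(i+1)) is a uniformly random ordered pair of distinct values from {1, …, 152}; by symmetry P[π(i) < π(i+1)] = 1/2.
By linearity: E[X] = 151 · (1/2) = (152 − 1) · (1/2) = 151/2 ≈ 75.500.

E[X] = 151/2 = 75.500.


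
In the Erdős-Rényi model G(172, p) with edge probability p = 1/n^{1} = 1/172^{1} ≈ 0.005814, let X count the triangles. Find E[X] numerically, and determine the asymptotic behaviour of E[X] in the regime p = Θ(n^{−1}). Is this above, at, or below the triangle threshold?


Number of potential triangles: C(172, 3) = 833340.
Each occurs with probability p³ ≈ (0.005814)³ ≈ 1.965236e-07.
By linearity: E[X] = C(172, 3)·p³ ≈ 833340 · 1.965236e-07 ≈ 0.1638.
Here α = 1, so p = 1/n is exactly at the triangle threshold p ~ 1/n. Asymptotically E[X] → c³/6 = 1³/6 = 1/6 ≈ 0.1667, a bounded constant. In this regime the triangle count is asymptotically Poisson(c³/6).

E[X] ≈ 0.1638; in regime p = Θ(1/n^{1}) E[X] stays bounded (at the triangle threshold p ~ 1/n).


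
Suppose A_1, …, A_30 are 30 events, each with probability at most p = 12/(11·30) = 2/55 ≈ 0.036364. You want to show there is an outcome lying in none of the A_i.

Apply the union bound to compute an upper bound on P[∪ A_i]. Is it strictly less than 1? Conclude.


Union bound: P[∪_{i=1}^{30} A_i] ≤ Σ_i P[A_i] ≤ 30·p = 30·(2/55) = 12/11.
Numerically: 12/11 ≈ 1.090909.
Is 12/11 < 1? NO.
Since the bound 12/11 is ≥ 1, the union bound is uninformative here; it does NOT by itself certify existence.

30·p = 12/11 ≈ 1.090909; existence NOT certified by the union bound.


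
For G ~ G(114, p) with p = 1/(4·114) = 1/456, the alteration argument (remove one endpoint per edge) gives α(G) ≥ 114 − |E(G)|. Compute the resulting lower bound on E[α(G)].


E[|E(G)|] = C(114, 2)·p = 6441 · (1/456) = 113/8.
E[α(G)] ≥ n − E[|E(G)|] = 114 − 113/8 = 799/8.
Numerically: ≈ 99.875.
(This is only a lower bound; the true E[α(G)] may be larger.)

E[α(G)] ≥ 799/8 ≈ 99.875.


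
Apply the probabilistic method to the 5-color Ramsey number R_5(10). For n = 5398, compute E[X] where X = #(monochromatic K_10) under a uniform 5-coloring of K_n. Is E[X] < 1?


E[X] = C(5398, 10) · 5^{1 − 45} = 5740413564134635387185954535766 · 5^{−44} = 5740413564134635387185954535766/5684341886080801486968994140625.
As a reduced fraction: E[X] = 5740413564134635387185954535766/5684341886080801486968994140625 ≈ 1.0098642.
Is E[X] < 1? NO.
Since E[X] ≥ 1, the first-moment bound is inconclusive at n = 5398; it does NOT by itself certify R_5(10) > 5398.

E[X] = 5740413564134635387185954535766/5684341886080801486968994140625 ≈ 1.0098642; E[X] ≥ 1; first-moment method inconclusive here.


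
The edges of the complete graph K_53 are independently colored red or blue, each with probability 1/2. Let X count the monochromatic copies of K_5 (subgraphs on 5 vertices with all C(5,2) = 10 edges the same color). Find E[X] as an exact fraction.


Let X = Σ_S X_S over the C(53, 5) = 2869685 subsets S of size 5, where X_S = 1 if the K_5 on S is monochromatic.
For a fixed S, the K_5 on S has C(5, 2) = 10 edges. P[all 10 edges red] = (1/2)^10, and likewise for blue, so P[monochromatic] = 2·(1/2)^10 = 2^{1 − 10} = 1/512.
By linearity of expectation: E[X] = C(53, 5) · 2^{1 − 10} = 2869685 · 1/512 = 2869685/512.
Numerically: E[X] ≈ 5604.85352.

E[X] = C(53,5)·2^(1−C(5,2)) = 2869685/512 ≈ 5604.85352.


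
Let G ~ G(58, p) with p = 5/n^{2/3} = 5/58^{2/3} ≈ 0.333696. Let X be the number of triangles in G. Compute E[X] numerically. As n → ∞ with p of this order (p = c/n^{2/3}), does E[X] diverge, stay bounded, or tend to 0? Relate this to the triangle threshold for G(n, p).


Number of potential triangles: C(58, 3) = 30856.
Each occurs with probability p³ ≈ (0.333696)³ ≈ 3.71581451e-02.
By linearity: E[X] = C(58, 3)·p³ ≈ 30856 · 3.71581451e-02 ≈ 1146.551724.
Since α = 2/3 < 1, p = c/n^{2/3} ≫ 1/n is above the triangle threshold p ~ 1/n. Asymptotically E[X] ~ (c³/6)·n^{3(1−α)} = (5³/6)·n^{1} → ∞; triangles are abundant w.h.p.

E[X] ≈ 1146.551724; in regime p = Θ(1/n^{2/3}) E[X] diverges (above the triangle threshold p ~ 1/n).


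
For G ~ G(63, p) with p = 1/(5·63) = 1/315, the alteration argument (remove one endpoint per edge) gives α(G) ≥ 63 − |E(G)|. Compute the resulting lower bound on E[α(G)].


E[|E(G)|] = C(63, 2)·p = 1953 · (1/315) = 31/5.
E[α(G)] ≥ n − E[|E(G)|] = 63 − 31/5 = 284/5.
Numerically: ≈ 56.800.
(This is only a lower bound; the true E[α(G)] may be larger.)

E[α(G)] ≥ 284/5 ≈ 56.800.


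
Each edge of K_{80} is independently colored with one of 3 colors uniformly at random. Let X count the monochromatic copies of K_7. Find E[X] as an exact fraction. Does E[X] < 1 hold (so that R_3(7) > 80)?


E[X] = C(80, 7) · 3^{1 − 21} = 3176716400 · 3^{−20} = 3176716400/3486784401.
As a reduced fraction: E[X] = 3176716400/3486784401 ≈ 0.9111.
Is E[X] < 1? YES.
Since E[X] < 1, there exists a 3-coloring of K_{80} with no monochromatic K_7; hence R_3(7) > 80.

E[X] = 3176716400/3486784401 ≈ 0.9111; E[X] < 1, so R_3(7) > 80.


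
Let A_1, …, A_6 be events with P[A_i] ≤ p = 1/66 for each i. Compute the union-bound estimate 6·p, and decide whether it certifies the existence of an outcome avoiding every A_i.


Union bound: P[∪_{i=1}^{6} A_i] ≤ Σ_i P[A_i] ≤ 6·p = 6·(1/66) = 1/11.
Numerically: 1/11 ≈ 0.091.
Is 1/11 < 1? YES.
Since P[∪ A_i] ≤ 1/11 < 1, the complement has P[∩ A_i^c] ≥ 1 − 1/11 = 10/11 > 0, so some outcome avoids every A_i.

6·p = 1/11 ≈ 0.091; existence CERTIFIED by the union bound.


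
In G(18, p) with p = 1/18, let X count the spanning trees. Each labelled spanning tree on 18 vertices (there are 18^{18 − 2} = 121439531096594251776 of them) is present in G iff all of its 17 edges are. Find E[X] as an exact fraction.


K_18 has 18^{18 − 2} = 121439531096594251776 labelled spanning trees.
For each such spanning tree H, let X_H = 1 if all 17 edges of H are present in G. Then P[X_H = 1] = p^{17} = (1/18)^{17} = 1/2185911559738696531968.
By linearity: E[X] = Σ_H E[X_H] = 121439531096594251776 · p^{17} = 121439531096594251776 · 1/2185911559738696531968 = 1/18.
Numerically: E[X] ≈ 0.055556.

E[X] = 121439531096594251776 · (1/18)^{17} = 1/18 ≈ 0.055556.


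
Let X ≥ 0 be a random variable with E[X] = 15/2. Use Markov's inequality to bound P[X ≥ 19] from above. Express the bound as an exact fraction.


μ = E[X] = 15/2, a = 19.
Markov: P[X ≥ 19] ≤ μ/a = (15/2)/19 = 15/38.
Numerically: ≈ 0.39474.
(Since a = 19 > μ = 7.50000, the bound 15/38 is < 1 and informative.)

P[X ≥ 19] ≤ 15/38 ≈ 0.39474.


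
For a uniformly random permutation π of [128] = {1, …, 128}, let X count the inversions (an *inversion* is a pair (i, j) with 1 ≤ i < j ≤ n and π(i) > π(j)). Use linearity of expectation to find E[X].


Write X = Σ X_I over the C(128, 2) = 8128 pairs i < j, with X_I the indicator of one inversion.
There are 8128 indicators.
For each fixed pair i < j, the values π(i) and π(j) are two distinct elements of {1, …, 128} in uniformly random order; by symmetry P[π(i) > π(j)] = 1/2.
By linearity: E[X] = 8128 · (1/2) = C(128, 2) · (1/2) = 8128/2 = 4064 ≈ 4064.0000.

E[X] = 4064 = 4064.0000.


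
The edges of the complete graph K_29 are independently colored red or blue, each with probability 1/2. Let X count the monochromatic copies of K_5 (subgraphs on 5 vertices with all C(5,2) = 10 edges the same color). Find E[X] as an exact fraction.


Let X = Σ_S X_S over the C(29, 5) = 118755 subsets S of size 5, where X_S = 1 if the K_5 on S is monochromatic.
For a fixed S, the K_5 on S has C(5, 2) = 10 edges. P[all 10 edges red] = (1/2)^10, and likewise for blue, so P[monochromatic] = 2·(1/2)^10 = 2^{1 − 10} = 1/512.
By linearity of expectation: E[X] = C(29, 5) · 2^{1 − 10} = 118755 · 1/512 = 118755/512.
Numerically: E[X] ≈ 231.943359.

E[X] = C(29,5)·2^(1−C(5,2)) = 118755/512 ≈ 231.943359.


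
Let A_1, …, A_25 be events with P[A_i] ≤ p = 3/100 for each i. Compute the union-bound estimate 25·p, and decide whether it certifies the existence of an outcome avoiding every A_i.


Union bound: P[∪_{i=1}^{25} A_i] ≤ Σ_i P[A_i] ≤ 25·p = 25·(3/100) = 3/4.
Numerically: 3/4 ≈ 0.75000.
Is 3/4 < 1? YES.
Since P[∪ A_i] ≤ 3/4 < 1, the complement has P[∩ A_i^c] ≥ 1 − 3/4 = 1/4 > 0, so some outcome avoids every A_i.

25·p = 3/4 ≈ 0.75000; existence CERTIFIED by the union bound.


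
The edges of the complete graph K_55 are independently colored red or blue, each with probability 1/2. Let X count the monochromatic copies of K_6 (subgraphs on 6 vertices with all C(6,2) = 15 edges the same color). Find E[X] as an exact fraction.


Let X = Σ_S X_S over the C(55, 6) = 28989675 subsets S of size 6, where X_S = 1 if the K_6 on S is monochromatic.
For a fixed S, the K_6 on S has C(6, 2) = 15 edges. P[all 15 edges red] = (1/2)^15, and likewise for blue, so P[monochromatic] = 2·(1/2)^15 = 2^{1 − 15} = 1/16384.
By linearity: E[X] = C(55, 6) · 2^{1 − 15} = 28989675 · 1/16384 = 28989675/16384.
Numerically: E[X] ≈ 1769.38934.

E[X] = C(55,6)·2^(1−C(6,2)) = 28989675/16384 ≈ 1769.38934.


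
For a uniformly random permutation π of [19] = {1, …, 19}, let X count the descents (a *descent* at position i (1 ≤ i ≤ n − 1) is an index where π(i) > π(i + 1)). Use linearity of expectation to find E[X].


Write X = Σ X_I over i = 1, …, 18, with X_I the indicator of one descent.
There are 18 indicators.
For each fixed i, the pair (π(i), π(i+1)) is a uniformly random ordered pair of distinct values from {1, …, 19}; by symmetry P[π(i) > π(i+1)] = 1/2.
By linearity: E[X] = 18 · (1/2) = (19 − 1) · (1/2) = 9 ≈ 9.000000.

E[X] = 9 = 9.000000.


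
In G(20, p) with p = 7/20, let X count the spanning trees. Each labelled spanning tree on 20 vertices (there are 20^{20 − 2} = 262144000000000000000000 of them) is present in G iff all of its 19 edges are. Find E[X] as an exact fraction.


K_20 has 20^{20 − 2} = 262144000000000000000000 labelled spanning trees.
For each such spanning tree H, let X_H = 1 if all 19 edges of H are present in G. Then P[X_H = 1] = p^{19} = (7/20)^{19} = 11398895185373143/5242880000000000000000000.
By linearity: E[X] = Σ_H E[X_H] = 262144000000000000000000 · p^{19} = 262144000000000000000000 · 11398895185373143/5242880000000000000000000 = 11398895185373143/20.
Numerically: E[X] ≈ 5.7e+14.

E[X] = 262144000000000000000000 · (7/20)^{19} = 11398895185373143/20 ≈ 5.7e+14.


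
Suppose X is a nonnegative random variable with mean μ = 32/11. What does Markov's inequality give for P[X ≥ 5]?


μ = E[X] = 32/11, a = 5.
Markov: P[X ≥ 5] ≤ μ/a = (32/11)/5 = 32/55.
Numerically: ≈ 0.5818.
(Since a = 5 > μ = 2.9091, the bound 32/55 is < 1 and informative.)

P[X ≥ 5] ≤ 32/55 ≈ 0.5818.


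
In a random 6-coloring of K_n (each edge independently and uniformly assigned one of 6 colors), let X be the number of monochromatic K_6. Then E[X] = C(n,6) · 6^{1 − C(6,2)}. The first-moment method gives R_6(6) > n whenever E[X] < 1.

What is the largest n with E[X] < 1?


We need C(n, 6) · 6^{1 − 15} < 1, i.e. C(n, 6) < 6^{15 − 1} = 78364164096.
Check values of n near the boundary:
  n = 197: C(197, 6) = 75176946208; 75176946208 < 78364164096? YES
  n = 198: C(198, 6) = 77526225777; 77526225777 < 78364164096? YES
  n = 199: C(199, 6) = 79936367511; 79936367511 < 78364164096? NO
The largest n with C(n, 6) < 78364164096 is n = 198 (where E[X] = 25842075259/26121388032 ≈ 0.9893071). Hence R_6(6) > 198, i.e. R_6(6) ≥ 199.

Largest n = 198; hence R_6(6) > 198.


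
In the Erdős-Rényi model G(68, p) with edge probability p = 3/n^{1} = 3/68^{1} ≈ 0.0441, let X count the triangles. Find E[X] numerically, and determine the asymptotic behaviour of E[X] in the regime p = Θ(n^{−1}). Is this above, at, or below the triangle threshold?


Number of potential triangles: C(68, 3) = 50116.
Each occurs with probability p³ ≈ (0.0441)³ ≈ 8.58691e-05.
By linearity: E[X] = C(68, 3)·p³ ≈ 50116 · 8.58691e-05 ≈ 4.303.
Here α = 1, so p = 3/n is exactly at the triangle threshold p ~ 1/n. Asymptotically E[X] → c³/6 = 3³/6 = 9/2 ≈ 4.500, a bounded constant. In this regime the triangle count is asymptotically Poisson(c³/6).

E[X] ≈ 4.303; in regime p = Θ(1/n^{1}) E[X] stays bounded (at the triangle threshold p ~ 1/n).
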